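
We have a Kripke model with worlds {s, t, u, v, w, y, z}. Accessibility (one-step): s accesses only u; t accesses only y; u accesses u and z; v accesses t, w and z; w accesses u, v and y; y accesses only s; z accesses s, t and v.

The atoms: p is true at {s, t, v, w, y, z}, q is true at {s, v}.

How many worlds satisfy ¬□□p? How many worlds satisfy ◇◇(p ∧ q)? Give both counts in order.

For ¬□□p:
s: □□p is F. ✓
t: □□p is T. ✗
u: □□p is F. ✓
v: □□p is F. ✓
w: □□p is F. ✓
y: □□p is F. ✓
z: □□p is F. ✓
— 6 worlds.
For ◇◇(p ∧ q):
s: successors {u}; ◇(p ∧ q) there: u:F. ✗
t: successors {y}; ◇(p ∧ q) there: y:T. ✓
u: successors {u, z}; ◇(p ∧ q) there: u:F, z:T. ✓
v: successors {t, w, z}; ◇(p ∧ q) there: t:F, w:T, z:T. ✓
w: successors {u, v, y}; ◇(p ∧ q) there: u:F, v:F, y:T. ✓
y: successors {s}; ◇(p ∧ q) there: s:F. ✗
z: successors {s, t, v}; ◇(p ∧ q) there: s:F, t:F, v:F. ✗
— 4 worlds.

6 and 4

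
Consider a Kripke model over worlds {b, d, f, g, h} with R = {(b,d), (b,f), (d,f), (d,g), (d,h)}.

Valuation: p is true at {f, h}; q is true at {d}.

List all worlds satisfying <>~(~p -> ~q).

b: successors {d, f}; ~(~p -> ~q) there: d:T, f:F. ✓
d: successors {f, g, h}; ~(~p -> ~q) there: f:F, g:F, h:F. ✗
f: no successors, so <>~(~p -> ~q) fails. ✗
g: no successors, so <>~(~p -> ~q) fails. ✗
h: no successors, so <>~(~p -> ~q) fails. ✗

{b}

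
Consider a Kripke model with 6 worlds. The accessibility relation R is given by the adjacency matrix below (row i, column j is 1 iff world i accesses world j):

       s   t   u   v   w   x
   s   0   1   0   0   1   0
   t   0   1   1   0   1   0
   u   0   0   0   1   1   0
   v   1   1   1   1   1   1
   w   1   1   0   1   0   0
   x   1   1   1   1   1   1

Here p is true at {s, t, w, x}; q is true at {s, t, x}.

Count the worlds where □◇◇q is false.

0

s: successors {t, w}; ◇◇q there: t:T, w:T. ✓
t: successors {t, u, w}; ◇◇q there: t:T, u:T, w:T. ✓
u: successors {v, w}; ◇◇q there: v:T, w:T. ✓
v: successors {s, t, u, v, w, x}; ◇◇q there: s:T, t:T, u:T, v:T, w:T, x:T. ✓
w: successors {s, t, v}; ◇◇q there: s:T, t:T, v:T. ✓
x: successors {s, t, u, v, w, x}; ◇◇q there: s:T, t:T, u:T, v:T, w:T, x:T. ✓
Satisfying worlds: {s, t, u, v, w, x}.
So □◇◇q fails at the other 0 worlds.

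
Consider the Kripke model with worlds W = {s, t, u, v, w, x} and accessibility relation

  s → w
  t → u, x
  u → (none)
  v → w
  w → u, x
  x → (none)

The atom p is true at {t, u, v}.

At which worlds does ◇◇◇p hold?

∅

s: successors {w}; ◇◇p there: w:F. ✗
t: successors {u, x}; ◇◇p there: u:F, x:F. ✗
u: no successors, so ◇◇◇p fails. ✗
v: successors {w}; ◇◇p there: w:F. ✗
w: successors {u, x}; ◇◇p there: u:F, x:F. ✗
x: no successors, so ◇◇◇p fails. ✗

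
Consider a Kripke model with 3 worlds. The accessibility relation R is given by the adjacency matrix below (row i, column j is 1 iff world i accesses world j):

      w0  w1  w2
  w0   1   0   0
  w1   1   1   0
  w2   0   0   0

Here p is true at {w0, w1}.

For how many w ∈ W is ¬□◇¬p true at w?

w0: □◇¬p is F. ✓
w1: □◇¬p is F. ✓
w2: □◇¬p is T. ✗
Satisfying worlds: {w0, w1}.

2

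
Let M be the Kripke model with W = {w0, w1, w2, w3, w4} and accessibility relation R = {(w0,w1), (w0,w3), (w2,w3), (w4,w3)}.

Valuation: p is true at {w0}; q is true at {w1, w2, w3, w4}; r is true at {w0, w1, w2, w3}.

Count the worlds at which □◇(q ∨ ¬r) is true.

w0: successors {w1, w3}; ◇(q ∨ ¬r) there: w1:F, w3:F. ✗
w1: no successors, so □◇(q ∨ ¬r) holds vacuously. ✓
w2: successors {w3}; ◇(q ∨ ¬r) there: w3:F. ✗
w3: no successors, so □◇(q ∨ ¬r) holds vacuously. ✓
w4: successors {w3}; ◇(q ∨ ¬r) there: w3:F. ✗
Satisfying worlds: {w1, w3}.

2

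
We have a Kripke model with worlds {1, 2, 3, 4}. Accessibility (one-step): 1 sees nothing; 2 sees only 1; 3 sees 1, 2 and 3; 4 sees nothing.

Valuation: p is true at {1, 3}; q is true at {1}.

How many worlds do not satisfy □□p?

1

1: no successors, so □□p holds vacuously. ✓
2: successors {1}; □p there: 1:T. ✓
3: successors {1, 2, 3}; □p there: 1:T, 2:T, 3:F. ✗
4: no successors, so □□p holds vacuously. ✓
Satisfying worlds: {1, 2, 4}.
So □□p fails at the other 1 world.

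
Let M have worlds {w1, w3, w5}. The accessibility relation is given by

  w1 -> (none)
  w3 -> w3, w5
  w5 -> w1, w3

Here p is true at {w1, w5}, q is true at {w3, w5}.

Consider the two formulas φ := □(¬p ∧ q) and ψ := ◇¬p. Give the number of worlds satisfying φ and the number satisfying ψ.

For □(¬p ∧ q):
w1: no successors, so □(¬p ∧ q) holds vacuously. ✓
w3: successors {w3, w5}; ¬p ∧ q there: w3:T, w5:F. ✗
w5: successors {w1, w3}; ¬p ∧ q there: w1:F, w3:T. ✗
— 1 world.
For ◇¬p:
w1: no successors, so ◇¬p fails. ✗
w3: successors {w3, w5}; ¬p there: w3:T, w5:F. ✓
w5: successors {w1, w3}; ¬p there: w1:F, w3:T. ✓
— 2 worlds.

1 and 2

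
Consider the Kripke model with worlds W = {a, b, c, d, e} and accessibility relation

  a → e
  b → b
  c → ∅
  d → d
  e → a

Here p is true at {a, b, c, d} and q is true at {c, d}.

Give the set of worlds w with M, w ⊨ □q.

{c, d}

a: successors {e}; q there: e:F. ✗
b: successors {b}; q there: b:F. ✗
c: no successors, so □q holds vacuously. ✓
d: successors {d}; q there: d:T. ✓
e: successors {a}; q there: a:F. ✗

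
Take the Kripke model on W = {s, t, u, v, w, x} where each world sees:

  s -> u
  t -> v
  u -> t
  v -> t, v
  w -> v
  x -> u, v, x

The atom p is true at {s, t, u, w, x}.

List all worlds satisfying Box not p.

{t, w}

s: successors {u}; not p there: u:F. ✗
t: successors {v}; not p there: v:T. ✓
u: successors {t}; not p there: t:F. ✗
v: successors {t, v}; not p there: t:F, v:T. ✗
w: successors {v}; not p there: v:T. ✓
x: successors {u, v, x}; not p there: u:F, v:T, x:F. ✗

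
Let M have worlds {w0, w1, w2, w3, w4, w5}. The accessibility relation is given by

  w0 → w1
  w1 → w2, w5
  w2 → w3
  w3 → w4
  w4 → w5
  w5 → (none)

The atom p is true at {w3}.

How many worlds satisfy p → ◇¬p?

w0: p is F, ◇¬p is T. ✓
w1: p is F, ◇¬p is T. ✓
w2: p is F, ◇¬p is F. ✓
w3: p is T, ◇¬p is T. ✓
w4: p is F, ◇¬p is T. ✓
w5: p is F, ◇¬p is F. ✓
Satisfying worlds: {w0, w1, w2, w3, w4, w5}.

6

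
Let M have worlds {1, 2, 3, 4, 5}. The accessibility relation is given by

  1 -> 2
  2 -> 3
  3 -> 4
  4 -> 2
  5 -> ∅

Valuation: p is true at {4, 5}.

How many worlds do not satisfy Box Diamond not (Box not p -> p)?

3

1: successors {2}; Diamond not (Box not p -> p) there: 2:F. ✗
2: successors {3}; Diamond not (Box not p -> p) there: 3:F. ✗
3: successors {4}; Diamond not (Box not p -> p) there: 4:T. ✓
4: successors {2}; Diamond not (Box not p -> p) there: 2:F. ✗
5: no successors, so Box Diamond not (Box not p -> p) holds vacuously. ✓
Satisfying worlds: {3, 5}.
So Box Diamond not (Box not p -> p) fails at the other 3 worlds.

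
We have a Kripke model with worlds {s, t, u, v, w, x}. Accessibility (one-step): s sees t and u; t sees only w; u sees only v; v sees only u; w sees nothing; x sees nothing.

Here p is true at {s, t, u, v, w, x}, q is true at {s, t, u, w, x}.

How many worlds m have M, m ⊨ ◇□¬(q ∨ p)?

s: successors {t, u}; □¬(q ∨ p) there: t:F, u:F. ✗
t: successors {w}; □¬(q ∨ p) there: w:T. ✓
u: successors {v}; □¬(q ∨ p) there: v:F. ✗
v: successors {u}; □¬(q ∨ p) there: u:F. ✗
w: no successors, so ◇□¬(q ∨ p) fails. ✗
x: no successors, so ◇□¬(q ∨ p) fails. ✗
Satisfying worlds: {t}.

1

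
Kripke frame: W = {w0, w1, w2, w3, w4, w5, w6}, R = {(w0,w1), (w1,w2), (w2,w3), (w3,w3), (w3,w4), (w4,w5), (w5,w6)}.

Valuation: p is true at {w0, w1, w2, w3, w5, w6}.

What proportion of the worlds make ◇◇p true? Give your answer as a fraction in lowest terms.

5/7

w0: successors {w1}; ◇p there: w1:T. ✓
w1: successors {w2}; ◇p there: w2:T. ✓
w2: successors {w3}; ◇p there: w3:T. ✓
w3: successors {w3, w4}; ◇p there: w3:T, w4:T. ✓
w4: successors {w5}; ◇p there: w5:T. ✓
w5: successors {w6}; ◇p there: w6:F. ✗
w6: no successors, so ◇◇p fails. ✗
That's 5 of 7 worlds, so 5/7.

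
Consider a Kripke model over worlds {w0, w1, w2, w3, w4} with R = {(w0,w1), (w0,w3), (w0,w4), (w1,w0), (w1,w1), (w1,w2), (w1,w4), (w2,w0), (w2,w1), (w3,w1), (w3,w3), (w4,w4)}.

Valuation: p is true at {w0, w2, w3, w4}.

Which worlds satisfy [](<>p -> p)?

w0: successors {w1, w3, w4}; <>p -> p there: w1:F, w3:T, w4:T. ✗
w1: successors {w0, w1, w2, w4}; <>p -> p there: w0:T, w1:F, w2:T, w4:T. ✗
w2: successors {w0, w1}; <>p -> p there: w0:T, w1:F. ✗
w3: successors {w1, w3}; <>p -> p there: w1:F, w3:T. ✗
w4: successors {w4}; <>p -> p there: w4:T. ✓

{w4}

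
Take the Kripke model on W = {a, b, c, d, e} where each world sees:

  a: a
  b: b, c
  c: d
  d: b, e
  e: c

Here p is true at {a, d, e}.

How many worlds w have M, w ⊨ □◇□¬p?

a: successors {a}; ◇□¬p there: a:F. ✗
b: successors {b, c}; ◇□¬p there: b:T, c:F. ✗
c: successors {d}; ◇□¬p there: d:T. ✓
d: successors {b, e}; ◇□¬p there: b:T, e:F. ✗
e: successors {c}; ◇□¬p there: c:F. ✗
Satisfying worlds: {c}.

1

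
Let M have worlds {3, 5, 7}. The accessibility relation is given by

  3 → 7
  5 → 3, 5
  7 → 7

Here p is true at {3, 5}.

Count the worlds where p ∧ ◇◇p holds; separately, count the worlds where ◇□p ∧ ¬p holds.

1 and 0

For p ∧ ◇◇p:
3: p is T, ◇◇p is F. ✗
5: p is T, ◇◇p is T. ✓
7: p is F, ◇◇p is F. ✗
— 1 world.
For ◇□p ∧ ¬p:
3: ◇□p is F, ¬p is F. ✗
5: ◇□p is T, ¬p is F. ✗
7: ◇□p is F, ¬p is T. ✗
— 0 worlds.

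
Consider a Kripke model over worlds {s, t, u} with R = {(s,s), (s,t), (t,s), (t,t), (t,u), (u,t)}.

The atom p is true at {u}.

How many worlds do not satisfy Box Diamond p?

s: successors {s, t}; Diamond p there: s:F, t:T. ✗
t: successors {s, t, u}; Diamond p there: s:F, t:T, u:F. ✗
u: successors {t}; Diamond p there: t:T. ✓
Satisfying worlds: {u}.
So Box Diamond p fails at the other 2 worlds.

2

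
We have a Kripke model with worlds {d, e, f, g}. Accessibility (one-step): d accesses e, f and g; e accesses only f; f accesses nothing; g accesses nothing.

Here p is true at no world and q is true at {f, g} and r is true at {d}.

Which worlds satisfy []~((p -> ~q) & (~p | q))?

d: successors {e, f, g}; ~((p -> ~q) & (~p | q)) there: e:F, f:F, g:F. ✗
e: successors {f}; ~((p -> ~q) & (~p | q)) there: f:F. ✗
f: no successors, so []~((p -> ~q) & (~p | q)) holds vacuously. ✓
g: no successors, so []~((p -> ~q) & (~p | q)) holds vacuously. ✓

{f, g}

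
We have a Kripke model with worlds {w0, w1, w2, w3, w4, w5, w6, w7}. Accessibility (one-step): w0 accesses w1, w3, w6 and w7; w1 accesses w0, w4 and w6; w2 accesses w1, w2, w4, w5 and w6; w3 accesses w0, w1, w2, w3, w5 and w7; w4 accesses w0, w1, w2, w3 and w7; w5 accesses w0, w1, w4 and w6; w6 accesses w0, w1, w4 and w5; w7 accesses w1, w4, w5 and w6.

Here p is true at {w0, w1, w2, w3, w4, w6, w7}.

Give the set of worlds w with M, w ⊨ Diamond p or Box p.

{w0, w1, w2, w3, w4, w5, w6, w7}

w0: Diamond p is T, Box p is T. ✓
w1: Diamond p is T, Box p is T. ✓
w2: Diamond p is T, Box p is F. ✓
w3: Diamond p is T, Box p is F. ✓
w4: Diamond p is T, Box p is T. ✓
w5: Diamond p is T, Box p is T. ✓
w6: Diamond p is T, Box p is F. ✓
w7: Diamond p is T, Box p is F. ✓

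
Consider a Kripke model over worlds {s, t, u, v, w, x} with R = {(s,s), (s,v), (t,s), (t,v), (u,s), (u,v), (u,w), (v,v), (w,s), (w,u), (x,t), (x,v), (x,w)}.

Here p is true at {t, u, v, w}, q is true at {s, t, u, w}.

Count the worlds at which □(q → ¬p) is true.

3

s: successors {s, v}; q → ¬p there: s:T, v:T. ✓
t: successors {s, v}; q → ¬p there: s:T, v:T. ✓
u: successors {s, v, w}; q → ¬p there: s:T, v:T, w:F. ✗
v: successors {v}; q → ¬p there: v:T. ✓
w: successors {s, u}; q → ¬p there: s:T, u:F. ✗
x: successors {t, v, w}; q → ¬p there: t:F, v:T, w:F. ✗
Satisfying worlds: {s, t, v}.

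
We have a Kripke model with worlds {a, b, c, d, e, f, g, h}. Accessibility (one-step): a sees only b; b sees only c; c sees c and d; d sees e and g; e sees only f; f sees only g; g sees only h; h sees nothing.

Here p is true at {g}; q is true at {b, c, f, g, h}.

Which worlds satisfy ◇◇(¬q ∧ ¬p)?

{b, c}

a: successors {b}; ◇(¬q ∧ ¬p) there: b:F. ✗
b: successors {c}; ◇(¬q ∧ ¬p) there: c:T. ✓
c: successors {c, d}; ◇(¬q ∧ ¬p) there: c:T, d:T. ✓
d: successors {e, g}; ◇(¬q ∧ ¬p) there: e:F, g:F. ✗
e: successors {f}; ◇(¬q ∧ ¬p) there: f:F. ✗
f: successors {g}; ◇(¬q ∧ ¬p) there: g:F. ✗
g: successors {h}; ◇(¬q ∧ ¬p) there: h:F. ✗
h: no successors, so ◇◇(¬q ∧ ¬p) fails. ✗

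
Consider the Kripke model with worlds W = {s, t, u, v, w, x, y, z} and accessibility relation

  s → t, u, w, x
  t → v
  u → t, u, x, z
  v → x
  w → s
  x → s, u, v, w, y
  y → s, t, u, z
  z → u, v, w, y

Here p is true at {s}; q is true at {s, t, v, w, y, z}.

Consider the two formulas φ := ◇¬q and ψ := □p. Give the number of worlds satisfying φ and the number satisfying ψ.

6 and 1

For ◇¬q:
s: successors {t, u, w, x}; ¬q there: t:F, u:T, w:F, x:T. ✓
t: successors {v}; ¬q there: v:F. ✗
u: successors {t, u, x, z}; ¬q there: t:F, u:T, x:T, z:F. ✓
v: successors {x}; ¬q there: x:T. ✓
w: successors {s}; ¬q there: s:F. ✗
x: successors {s, u, v, w, y}; ¬q there: s:F, u:T, v:F, w:F, y:F. ✓
y: successors {s, t, u, z}; ¬q there: s:F, t:F, u:T, z:F. ✓
z: successors {u, v, w, y}; ¬q there: u:T, v:F, w:F, y:F. ✓
— 6 worlds.
For □p:
s: successors {t, u, w, x}; p there: t:F, u:F, w:F, x:F. ✗
t: successors {v}; p there: v:F. ✗
u: successors {t, u, x, z}; p there: t:F, u:F, x:F, z:F. ✗
v: successors {x}; p there: x:F. ✗
w: successors {s}; p there: s:T. ✓
x: successors {s, u, v, w, y}; p there: s:T, u:F, v:F, w:F, y:F. ✗
y: successors {s, t, u, z}; p there: s:T, t:F, u:F, z:F. ✗
z: successors {u, v, w, y}; p there: u:F, v:F, w:F, y:F. ✗
— 1 world.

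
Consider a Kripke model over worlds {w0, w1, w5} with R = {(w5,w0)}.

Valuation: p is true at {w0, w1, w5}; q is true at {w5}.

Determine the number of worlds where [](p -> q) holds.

w0: no successors, so [](p -> q) holds vacuously. ✓
w1: no successors, so [](p -> q) holds vacuously. ✓
w5: successors {w0}; p -> q there: w0:F. ✗
Satisfying worlds: {w0, w1}.

2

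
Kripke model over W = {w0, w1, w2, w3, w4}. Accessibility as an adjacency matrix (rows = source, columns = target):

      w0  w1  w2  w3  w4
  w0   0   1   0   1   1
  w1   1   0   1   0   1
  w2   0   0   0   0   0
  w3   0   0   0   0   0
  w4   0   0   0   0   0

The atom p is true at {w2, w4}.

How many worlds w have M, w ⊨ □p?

w0: successors {w1, w3, w4}; p there: w1:F, w3:F, w4:T. ✗
w1: successors {w0, w2, w4}; p there: w0:F, w2:T, w4:T. ✗
w2: no successors, so □p holds vacuously. ✓
w3: no successors, so □p holds vacuously. ✓
w4: no successors, so □p holds vacuously. ✓
Satisfying worlds: {w2, w3, w4}.

3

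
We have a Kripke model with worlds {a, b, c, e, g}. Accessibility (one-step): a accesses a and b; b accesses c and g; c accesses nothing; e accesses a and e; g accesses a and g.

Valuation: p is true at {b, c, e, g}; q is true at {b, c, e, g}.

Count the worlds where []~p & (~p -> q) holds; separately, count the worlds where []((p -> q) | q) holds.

1 and 5

For []~p & (~p -> q):
a: []~p is F, ~p -> q is F. ✗
b: []~p is F, ~p -> q is T. ✗
c: []~p is T, ~p -> q is T. ✓
e: []~p is F, ~p -> q is T. ✗
g: []~p is F, ~p -> q is T. ✗
— 1 world.
For []((p -> q) | q):
a: successors {a, b}; (p -> q) | q there: a:T, b:T. ✓
b: successors {c, g}; (p -> q) | q there: c:T, g:T. ✓
c: no successors, so []((p -> q) | q) holds vacuously. ✓
e: successors {a, e}; (p -> q) | q there: a:T, e:T. ✓
g: successors {a, g}; (p -> q) | q there: a:T, g:T. ✓
— 5 worlds.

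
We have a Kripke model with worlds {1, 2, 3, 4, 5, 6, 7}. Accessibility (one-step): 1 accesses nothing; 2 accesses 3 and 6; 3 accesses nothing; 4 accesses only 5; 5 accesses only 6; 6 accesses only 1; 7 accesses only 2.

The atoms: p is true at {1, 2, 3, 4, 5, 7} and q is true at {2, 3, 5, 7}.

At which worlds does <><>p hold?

{2, 5, 7}

1: no successors, so <><>p fails. ✗
2: successors {3, 6}; <>p there: 3:F, 6:T. ✓
3: no successors, so <><>p fails. ✗
4: successors {5}; <>p there: 5:F. ✗
5: successors {6}; <>p there: 6:T. ✓
6: successors {1}; <>p there: 1:F. ✗
7: successors {2}; <>p there: 2:T. ✓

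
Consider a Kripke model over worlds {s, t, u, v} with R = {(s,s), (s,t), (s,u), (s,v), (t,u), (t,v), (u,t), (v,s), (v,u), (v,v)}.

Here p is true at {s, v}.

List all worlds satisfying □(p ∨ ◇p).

{u}

s: successors {s, t, u, v}; p ∨ ◇p there: s:T, t:T, u:F, v:T. ✗
t: successors {u, v}; p ∨ ◇p there: u:F, v:T. ✗
u: successors {t}; p ∨ ◇p there: t:T. ✓
v: successors {s, u, v}; p ∨ ◇p there: s:T, u:F, v:T. ✗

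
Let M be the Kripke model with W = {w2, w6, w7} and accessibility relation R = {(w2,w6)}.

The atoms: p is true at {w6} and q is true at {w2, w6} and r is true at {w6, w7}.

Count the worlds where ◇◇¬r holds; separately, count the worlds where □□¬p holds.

For ◇◇¬r:
w2: successors {w6}; ◇¬r there: w6:F. ✗
w6: no successors, so ◇◇¬r fails. ✗
w7: no successors, so ◇◇¬r fails. ✗
— 0 worlds.
For □□¬p:
w2: successors {w6}; □¬p there: w6:T. ✓
w6: no successors, so □□¬p holds vacuously. ✓
w7: no successors, so □□¬p holds vacuously. ✓
— 3 worlds.

0 and 3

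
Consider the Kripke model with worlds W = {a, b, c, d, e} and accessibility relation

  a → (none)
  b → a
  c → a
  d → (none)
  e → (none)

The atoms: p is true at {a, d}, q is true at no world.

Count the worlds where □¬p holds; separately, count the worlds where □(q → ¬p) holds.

3 and 5

For □¬p:
a: no successors, so □¬p holds vacuously. ✓
b: successors {a}; ¬p there: a:F. ✗
c: successors {a}; ¬p there: a:F. ✗
d: no successors, so □¬p holds vacuously. ✓
e: no successors, so □¬p holds vacuously. ✓
— 3 worlds.
For □(q → ¬p):
a: no successors, so □(q → ¬p) holds vacuously. ✓
b: successors {a}; q → ¬p there: a:T. ✓
c: successors {a}; q → ¬p there: a:T. ✓
d: no successors, so □(q → ¬p) holds vacuously. ✓
e: no successors, so □(q → ¬p) holds vacuously. ✓
— 5 worlds.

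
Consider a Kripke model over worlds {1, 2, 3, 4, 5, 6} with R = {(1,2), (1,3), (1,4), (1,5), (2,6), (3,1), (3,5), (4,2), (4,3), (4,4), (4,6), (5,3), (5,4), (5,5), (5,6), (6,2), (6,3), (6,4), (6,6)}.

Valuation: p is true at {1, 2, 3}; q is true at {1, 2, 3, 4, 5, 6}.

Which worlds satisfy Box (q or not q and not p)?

{1, 2, 3, 4, 5, 6}

1: successors {2, 3, 4, 5}; q or not q and not p there: 2:T, 3:T, 4:T, 5:T. ✓
2: successors {6}; q or not q and not p there: 6:T. ✓
3: successors {1, 5}; q or not q and not p there: 1:T, 5:T. ✓
4: successors {2, 3, 4, 6}; q or not q and not p there: 2:T, 3:T, 4:T, 6:T. ✓
5: successors {3, 4, 5, 6}; q or not q and not p there: 3:T, 4:T, 5:T, 6:T. ✓
6: successors {2, 3, 4, 6}; q or not q and not p there: 2:T, 3:T, 4:T, 6:T. ✓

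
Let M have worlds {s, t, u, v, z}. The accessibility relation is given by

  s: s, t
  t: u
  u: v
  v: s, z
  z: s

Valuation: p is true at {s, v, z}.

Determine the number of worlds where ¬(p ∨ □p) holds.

s: p ∨ □p is T. ✗
t: p ∨ □p is F. ✓
u: p ∨ □p is T. ✗
v: p ∨ □p is T. ✗
z: p ∨ □p is T. ✗
Satisfying worlds: {t}.

1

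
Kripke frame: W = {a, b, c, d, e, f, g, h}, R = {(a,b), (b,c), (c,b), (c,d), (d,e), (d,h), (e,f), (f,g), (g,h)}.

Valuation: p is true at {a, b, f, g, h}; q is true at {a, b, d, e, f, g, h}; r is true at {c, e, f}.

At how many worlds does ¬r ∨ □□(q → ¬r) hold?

a: ¬r is T, □□(q → ¬r) is T. ✓
b: ¬r is T, □□(q → ¬r) is T. ✓
c: ¬r is F, □□(q → ¬r) is F. ✗
d: ¬r is T, □□(q → ¬r) is F. ✓
e: ¬r is F, □□(q → ¬r) is T. ✓
f: ¬r is F, □□(q → ¬r) is T. ✓
g: ¬r is T, □□(q → ¬r) is T. ✓
h: ¬r is T, □□(q → ¬r) is T. ✓
Satisfying worlds: {a, b, d, e, f, g, h}.

7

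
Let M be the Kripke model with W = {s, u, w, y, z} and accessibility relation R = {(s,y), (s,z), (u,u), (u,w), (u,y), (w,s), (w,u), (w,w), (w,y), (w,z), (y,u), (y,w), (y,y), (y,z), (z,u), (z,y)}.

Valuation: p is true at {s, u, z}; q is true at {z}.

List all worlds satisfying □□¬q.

s: successors {y, z}; □¬q there: y:F, z:T. ✗
u: successors {u, w, y}; □¬q there: u:T, w:F, y:F. ✗
w: successors {s, u, w, y, z}; □¬q there: s:F, u:T, w:F, y:F, z:T. ✗
y: successors {u, w, y, z}; □¬q there: u:T, w:F, y:F, z:T. ✗
z: successors {u, y}; □¬q there: u:T, y:F. ✗

∅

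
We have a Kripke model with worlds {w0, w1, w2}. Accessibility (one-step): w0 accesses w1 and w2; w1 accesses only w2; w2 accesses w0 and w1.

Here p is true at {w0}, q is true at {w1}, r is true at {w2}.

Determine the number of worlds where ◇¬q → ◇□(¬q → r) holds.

w0: ◇¬q is T, ◇□(¬q → r) is T. ✓
w1: ◇¬q is T, ◇□(¬q → r) is F. ✗
w2: ◇¬q is T, ◇□(¬q → r) is T. ✓
Satisfying worlds: {w0, w2}.

2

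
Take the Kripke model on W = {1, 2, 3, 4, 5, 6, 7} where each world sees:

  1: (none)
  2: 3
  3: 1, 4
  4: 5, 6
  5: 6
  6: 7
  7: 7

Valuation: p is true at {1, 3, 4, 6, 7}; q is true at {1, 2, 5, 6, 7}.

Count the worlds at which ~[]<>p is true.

1

1: []<>p is T. ✗
2: []<>p is T. ✗
3: []<>p is F. ✓
4: []<>p is T. ✗
5: []<>p is T. ✗
6: []<>p is T. ✗
7: []<>p is T. ✗
Satisfying worlds: {3}.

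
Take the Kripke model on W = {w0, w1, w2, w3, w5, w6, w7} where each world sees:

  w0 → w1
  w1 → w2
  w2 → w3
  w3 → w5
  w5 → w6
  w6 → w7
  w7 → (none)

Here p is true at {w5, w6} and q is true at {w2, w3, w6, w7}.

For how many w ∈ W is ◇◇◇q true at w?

w0: successors {w1}; ◇◇q there: w1:T. ✓
w1: successors {w2}; ◇◇q there: w2:F. ✗
w2: successors {w3}; ◇◇q there: w3:T. ✓
w3: successors {w5}; ◇◇q there: w5:T. ✓
w5: successors {w6}; ◇◇q there: w6:F. ✗
w6: successors {w7}; ◇◇q there: w7:F. ✗
w7: no successors, so ◇◇◇q fails. ✗
Satisfying worlds: {w0, w2, w3}.

3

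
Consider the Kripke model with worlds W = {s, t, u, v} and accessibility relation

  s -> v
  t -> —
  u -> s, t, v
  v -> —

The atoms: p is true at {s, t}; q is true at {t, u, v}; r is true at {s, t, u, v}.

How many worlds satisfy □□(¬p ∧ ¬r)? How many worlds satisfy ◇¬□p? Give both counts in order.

For □□(¬p ∧ ¬r):
s: successors {v}; □(¬p ∧ ¬r) there: v:T. ✓
t: no successors, so □□(¬p ∧ ¬r) holds vacuously. ✓
u: successors {s, t, v}; □(¬p ∧ ¬r) there: s:F, t:T, v:T. ✗
v: no successors, so □□(¬p ∧ ¬r) holds vacuously. ✓
— 3 worlds.
For ◇¬□p:
s: successors {v}; ¬□p there: v:F. ✗
t: no successors, so ◇¬□p fails. ✗
u: successors {s, t, v}; ¬□p there: s:T, t:F, v:F. ✓
v: no successors, so ◇¬□p fails. ✗
— 1 world.

3 and 1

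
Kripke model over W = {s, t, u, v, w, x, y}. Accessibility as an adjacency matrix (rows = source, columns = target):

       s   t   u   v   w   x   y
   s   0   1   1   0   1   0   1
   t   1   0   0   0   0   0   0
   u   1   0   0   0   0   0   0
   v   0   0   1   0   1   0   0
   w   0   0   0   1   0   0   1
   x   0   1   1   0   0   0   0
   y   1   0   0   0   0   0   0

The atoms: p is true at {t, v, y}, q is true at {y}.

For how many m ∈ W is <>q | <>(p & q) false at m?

5

s: <>q is T, <>(p & q) is T. ✓
t: <>q is F, <>(p & q) is F. ✗
u: <>q is F, <>(p & q) is F. ✗
v: <>q is F, <>(p & q) is F. ✗
w: <>q is T, <>(p & q) is T. ✓
x: <>q is F, <>(p & q) is F. ✗
y: <>q is F, <>(p & q) is F. ✗
Satisfying worlds: {s, w}.
So <>q | <>(p & q) fails at the other 5 worlds.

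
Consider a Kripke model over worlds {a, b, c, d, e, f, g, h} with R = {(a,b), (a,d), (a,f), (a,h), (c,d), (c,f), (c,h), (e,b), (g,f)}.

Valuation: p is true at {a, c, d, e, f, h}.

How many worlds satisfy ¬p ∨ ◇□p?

a: ¬p is F, ◇□p is T. ✓
b: ¬p is T, ◇□p is F. ✓
c: ¬p is F, ◇□p is T. ✓
d: ¬p is F, ◇□p is F. ✗
e: ¬p is F, ◇□p is T. ✓
f: ¬p is F, ◇□p is F. ✗
g: ¬p is T, ◇□p is T. ✓
h: ¬p is F, ◇□p is F. ✗
Satisfying worlds: {a, b, c, e, g}.

5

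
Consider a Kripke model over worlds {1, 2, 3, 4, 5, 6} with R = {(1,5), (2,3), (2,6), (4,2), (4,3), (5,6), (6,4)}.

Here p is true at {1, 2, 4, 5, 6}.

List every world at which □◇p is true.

1: successors {5}; ◇p there: 5:T. ✓
2: successors {3, 6}; ◇p there: 3:F, 6:T. ✗
3: no successors, so □◇p holds vacuously. ✓
4: successors {2, 3}; ◇p there: 2:T, 3:F. ✗
5: successors {6}; ◇p there: 6:T. ✓
6: successors {4}; ◇p there: 4:T. ✓

{1, 3, 5, 6}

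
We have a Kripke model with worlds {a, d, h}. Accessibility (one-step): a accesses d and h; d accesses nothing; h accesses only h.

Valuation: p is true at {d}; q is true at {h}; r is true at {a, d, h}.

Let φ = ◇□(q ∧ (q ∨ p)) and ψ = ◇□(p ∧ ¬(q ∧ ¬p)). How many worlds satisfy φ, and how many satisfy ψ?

For ◇□(q ∧ (q ∨ p)):
a: successors {d, h}; □(q ∧ (q ∨ p)) there: d:T, h:T. ✓
d: no successors, so ◇□(q ∧ (q ∨ p)) fails. ✗
h: successors {h}; □(q ∧ (q ∨ p)) there: h:T. ✓
— 2 worlds.
For ◇□(p ∧ ¬(q ∧ ¬p)):
a: successors {d, h}; □(p ∧ ¬(q ∧ ¬p)) there: d:T, h:F. ✓
d: no successors, so ◇□(p ∧ ¬(q ∧ ¬p)) fails. ✗
h: successors {h}; □(p ∧ ¬(q ∧ ¬p)) there: h:F. ✗
— 1 world.

2 and 1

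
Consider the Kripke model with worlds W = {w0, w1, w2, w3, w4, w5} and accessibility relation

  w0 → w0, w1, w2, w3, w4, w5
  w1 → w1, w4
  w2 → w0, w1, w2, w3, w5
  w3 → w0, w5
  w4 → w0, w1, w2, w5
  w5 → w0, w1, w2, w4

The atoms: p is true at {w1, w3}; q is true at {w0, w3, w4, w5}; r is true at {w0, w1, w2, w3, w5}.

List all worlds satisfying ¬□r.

{w0, w1, w5}

w0: □r is F. ✓
w1: □r is F. ✓
w2: □r is T. ✗
w3: □r is T. ✗
w4: □r is T. ✗
w5: □r is F. ✓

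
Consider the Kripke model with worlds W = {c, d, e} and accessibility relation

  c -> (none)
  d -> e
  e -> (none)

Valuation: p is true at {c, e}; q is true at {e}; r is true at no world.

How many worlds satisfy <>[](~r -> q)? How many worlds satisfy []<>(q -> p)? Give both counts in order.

1 and 2

For <>[](~r -> q):
c: no successors, so <>[](~r -> q) fails. ✗
d: successors {e}; [](~r -> q) there: e:T. ✓
e: no successors, so <>[](~r -> q) fails. ✗
— 1 world.
For []<>(q -> p):
c: no successors, so []<>(q -> p) holds vacuously. ✓
d: successors {e}; <>(q -> p) there: e:F. ✗
e: no successors, so []<>(q -> p) holds vacuously. ✓
— 2 worlds.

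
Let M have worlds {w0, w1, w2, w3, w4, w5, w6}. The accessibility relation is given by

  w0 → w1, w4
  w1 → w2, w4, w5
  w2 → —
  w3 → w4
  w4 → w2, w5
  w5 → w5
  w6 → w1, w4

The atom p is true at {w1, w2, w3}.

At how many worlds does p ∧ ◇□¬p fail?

6

w0: p is F, ◇□¬p is F. ✗
w1: p is T, ◇□¬p is T. ✓
w2: p is T, ◇□¬p is F. ✗
w3: p is T, ◇□¬p is F. ✗
w4: p is F, ◇□¬p is T. ✗
w5: p is F, ◇□¬p is T. ✗
w6: p is F, ◇□¬p is F. ✗
Satisfying worlds: {w1}.
So p ∧ ◇□¬p fails at the other 6 worlds.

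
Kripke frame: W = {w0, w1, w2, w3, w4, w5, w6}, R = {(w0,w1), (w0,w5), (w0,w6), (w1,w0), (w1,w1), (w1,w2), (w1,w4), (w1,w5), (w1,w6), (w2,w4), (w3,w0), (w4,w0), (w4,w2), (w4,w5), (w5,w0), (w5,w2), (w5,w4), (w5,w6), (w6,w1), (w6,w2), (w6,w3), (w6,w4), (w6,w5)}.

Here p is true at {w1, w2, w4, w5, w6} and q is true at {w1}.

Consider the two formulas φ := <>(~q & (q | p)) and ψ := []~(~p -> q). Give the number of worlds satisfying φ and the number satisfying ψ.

6 and 1

For <>(~q & (q | p)):
w0: successors {w1, w5, w6}; ~q & (q | p) there: w1:F, w5:T, w6:T. ✓
w1: successors {w0, w1, w2, w4, w5, w6}; ~q & (q | p) there: w0:F, w1:F, w2:T, w4:T, w5:T, w6:T. ✓
w2: successors {w4}; ~q & (q | p) there: w4:T. ✓
w3: successors {w0}; ~q & (q | p) there: w0:F. ✗
w4: successors {w0, w2, w5}; ~q & (q | p) there: w0:F, w2:T, w5:T. ✓
w5: successors {w0, w2, w4, w6}; ~q & (q | p) there: w0:F, w2:T, w4:T, w6:T. ✓
w6: successors {w1, w2, w3, w4, w5}; ~q & (q | p) there: w1:F, w2:T, w3:F, w4:T, w5:T. ✓
— 6 worlds.
For []~(~p -> q):
w0: successors {w1, w5, w6}; ~(~p -> q) there: w1:F, w5:F, w6:F. ✗
w1: successors {w0, w1, w2, w4, w5, w6}; ~(~p -> q) there: w0:T, w1:F, w2:F, w4:F, w5:F, w6:F. ✗
w2: successors {w4}; ~(~p -> q) there: w4:F. ✗
w3: successors {w0}; ~(~p -> q) there: w0:T. ✓
w4: successors {w0, w2, w5}; ~(~p -> q) there: w0:T, w2:F, w5:F. ✗
w5: successors {w0, w2, w4, w6}; ~(~p -> q) there: w0:T, w2:F, w4:F, w6:F. ✗
w6: successors {w1, w2, w3, w4, w5}; ~(~p -> q) there: w1:F, w2:F, w3:T, w4:F, w5:F. ✗
— 1 world.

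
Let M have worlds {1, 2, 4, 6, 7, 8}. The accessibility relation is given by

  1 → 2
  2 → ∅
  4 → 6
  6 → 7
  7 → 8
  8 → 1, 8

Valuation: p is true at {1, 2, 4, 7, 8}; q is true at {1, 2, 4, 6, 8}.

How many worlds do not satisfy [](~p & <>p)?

4

1: successors {2}; ~p & <>p there: 2:F. ✗
2: no successors, so [](~p & <>p) holds vacuously. ✓
4: successors {6}; ~p & <>p there: 6:T. ✓
6: successors {7}; ~p & <>p there: 7:F. ✗
7: successors {8}; ~p & <>p there: 8:F. ✗
8: successors {1, 8}; ~p & <>p there: 1:F, 8:F. ✗
Satisfying worlds: {2, 4}.
So [](~p & <>p) fails at the other 4 worlds.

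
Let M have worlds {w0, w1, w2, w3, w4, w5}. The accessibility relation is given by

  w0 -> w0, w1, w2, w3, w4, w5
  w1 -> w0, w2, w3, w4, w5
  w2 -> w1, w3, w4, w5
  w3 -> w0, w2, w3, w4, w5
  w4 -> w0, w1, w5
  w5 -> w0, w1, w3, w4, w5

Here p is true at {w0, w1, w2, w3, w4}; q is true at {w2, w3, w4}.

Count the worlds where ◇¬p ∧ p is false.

w0: ◇¬p is T, p is T. ✓
w1: ◇¬p is T, p is T. ✓
w2: ◇¬p is T, p is T. ✓
w3: ◇¬p is T, p is T. ✓
w4: ◇¬p is T, p is T. ✓
w5: ◇¬p is T, p is F. ✗
Satisfying worlds: {w0, w1, w2, w3, w4}.
So ◇¬p ∧ p fails at the other 1 world.

1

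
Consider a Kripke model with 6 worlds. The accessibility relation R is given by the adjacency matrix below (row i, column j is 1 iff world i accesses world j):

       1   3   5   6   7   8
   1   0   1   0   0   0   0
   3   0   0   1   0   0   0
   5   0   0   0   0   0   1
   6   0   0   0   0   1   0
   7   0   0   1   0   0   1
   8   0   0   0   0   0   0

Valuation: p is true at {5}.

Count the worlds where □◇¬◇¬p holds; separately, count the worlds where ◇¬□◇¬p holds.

3 and 3

For □◇¬◇¬p:
1: successors {3}; ◇¬◇¬p there: 3:F. ✗
3: successors {5}; ◇¬◇¬p there: 5:T. ✓
5: successors {8}; ◇¬◇¬p there: 8:F. ✗
6: successors {7}; ◇¬◇¬p there: 7:T. ✓
7: successors {5, 8}; ◇¬◇¬p there: 5:T, 8:F. ✗
8: no successors, so □◇¬◇¬p holds vacuously. ✓
— 3 worlds.
For ◇¬□◇¬p:
1: successors {3}; ¬□◇¬p there: 3:F. ✗
3: successors {5}; ¬□◇¬p there: 5:T. ✓
5: successors {8}; ¬□◇¬p there: 8:F. ✗
6: successors {7}; ¬□◇¬p there: 7:T. ✓
7: successors {5, 8}; ¬□◇¬p there: 5:T, 8:F. ✓
8: no successors, so ◇¬□◇¬p fails. ✗
— 3 worlds.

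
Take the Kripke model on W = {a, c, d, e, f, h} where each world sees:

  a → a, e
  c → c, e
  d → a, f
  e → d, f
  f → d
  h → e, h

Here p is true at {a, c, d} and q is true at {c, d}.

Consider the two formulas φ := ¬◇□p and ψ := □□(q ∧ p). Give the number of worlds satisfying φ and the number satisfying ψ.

4 and 0

For ¬◇□p:
a: ◇□p is F. ✓
c: ◇□p is F. ✓
d: ◇□p is T. ✗
e: ◇□p is T. ✗
f: ◇□p is F. ✓
h: ◇□p is F. ✓
— 4 worlds.
For □□(q ∧ p):
a: successors {a, e}; □(q ∧ p) there: a:F, e:F. ✗
c: successors {c, e}; □(q ∧ p) there: c:F, e:F. ✗
d: successors {a, f}; □(q ∧ p) there: a:F, f:T. ✗
e: successors {d, f}; □(q ∧ p) there: d:F, f:T. ✗
f: successors {d}; □(q ∧ p) there: d:F. ✗
h: successors {e, h}; □(q ∧ p) there: e:F, h:F. ✗
— 0 worlds.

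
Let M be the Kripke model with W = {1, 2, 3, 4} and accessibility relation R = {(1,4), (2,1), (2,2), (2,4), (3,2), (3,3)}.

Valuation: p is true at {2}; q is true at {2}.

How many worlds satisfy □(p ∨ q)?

1: successors {4}; p ∨ q there: 4:F. ✗
2: successors {1, 2, 4}; p ∨ q there: 1:F, 2:T, 4:F. ✗
3: successors {2, 3}; p ∨ q there: 2:T, 3:F. ✗
4: no successors, so □(p ∨ q) holds vacuously. ✓
Satisfying worlds: {4}.

1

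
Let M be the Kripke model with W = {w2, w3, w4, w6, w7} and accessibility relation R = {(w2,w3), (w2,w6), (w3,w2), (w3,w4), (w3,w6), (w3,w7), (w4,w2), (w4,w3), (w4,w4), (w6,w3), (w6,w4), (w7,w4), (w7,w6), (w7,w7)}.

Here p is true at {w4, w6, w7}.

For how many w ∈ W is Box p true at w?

1

w2: successors {w3, w6}; p there: w3:F, w6:T. ✗
w3: successors {w2, w4, w6, w7}; p there: w2:F, w4:T, w6:T, w7:T. ✗
w4: successors {w2, w3, w4}; p there: w2:F, w3:F, w4:T. ✗
w6: successors {w3, w4}; p there: w3:F, w4:T. ✗
w7: successors {w4, w6, w7}; p there: w4:T, w6:T, w7:T. ✓
Satisfying worlds: {w7}.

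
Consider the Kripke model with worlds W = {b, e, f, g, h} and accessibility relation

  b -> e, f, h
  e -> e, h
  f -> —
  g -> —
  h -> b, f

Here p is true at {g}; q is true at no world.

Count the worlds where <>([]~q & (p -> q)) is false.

2

b: successors {e, f, h}; []~q & (p -> q) there: e:T, f:T, h:T. ✓
e: successors {e, h}; []~q & (p -> q) there: e:T, h:T. ✓
f: no successors, so <>([]~q & (p -> q)) fails. ✗
g: no successors, so <>([]~q & (p -> q)) fails. ✗
h: successors {b, f}; []~q & (p -> q) there: b:T, f:T. ✓
Satisfying worlds: {b, e, h}.
So <>([]~q & (p -> q)) fails at the other 2 worlds.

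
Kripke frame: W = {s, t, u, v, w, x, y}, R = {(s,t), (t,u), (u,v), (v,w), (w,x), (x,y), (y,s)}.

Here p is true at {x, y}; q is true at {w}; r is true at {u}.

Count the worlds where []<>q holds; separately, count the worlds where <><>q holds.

1 and 1

For []<>q:
s: successors {t}; <>q there: t:F. ✗
t: successors {u}; <>q there: u:F. ✗
u: successors {v}; <>q there: v:T. ✓
v: successors {w}; <>q there: w:F. ✗
w: successors {x}; <>q there: x:F. ✗
x: successors {y}; <>q there: y:F. ✗
y: successors {s}; <>q there: s:F. ✗
— 1 world.
For <><>q:
s: successors {t}; <>q there: t:F. ✗
t: successors {u}; <>q there: u:F. ✗
u: successors {v}; <>q there: v:T. ✓
v: successors {w}; <>q there: w:F. ✗
w: successors {x}; <>q there: x:F. ✗
x: successors {y}; <>q there: y:F. ✗
y: successors {s}; <>q there: s:F. ✗
— 1 world.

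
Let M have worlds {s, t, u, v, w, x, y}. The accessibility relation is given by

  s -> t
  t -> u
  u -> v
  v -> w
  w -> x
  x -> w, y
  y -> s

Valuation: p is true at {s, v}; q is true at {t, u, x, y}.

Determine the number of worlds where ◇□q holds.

s: successors {t}; □q there: t:T. ✓
t: successors {u}; □q there: u:F. ✗
u: successors {v}; □q there: v:F. ✗
v: successors {w}; □q there: w:T. ✓
w: successors {x}; □q there: x:F. ✗
x: successors {w, y}; □q there: w:T, y:F. ✓
y: successors {s}; □q there: s:T. ✓
Satisfying worlds: {s, v, x, y}.

4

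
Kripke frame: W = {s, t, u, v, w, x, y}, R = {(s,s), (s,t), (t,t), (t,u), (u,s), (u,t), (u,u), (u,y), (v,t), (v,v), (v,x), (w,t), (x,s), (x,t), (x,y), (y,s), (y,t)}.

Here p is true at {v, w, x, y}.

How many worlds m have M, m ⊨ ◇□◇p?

0

s: successors {s, t}; □◇p there: s:F, t:F. ✗
t: successors {t, u}; □◇p there: t:F, u:F. ✗
u: successors {s, t, u, y}; □◇p there: s:F, t:F, u:F, y:F. ✗
v: successors {t, v, x}; □◇p there: t:F, v:F, x:F. ✗
w: successors {t}; □◇p there: t:F. ✗
x: successors {s, t, y}; □◇p there: s:F, t:F, y:F. ✗
y: successors {s, t}; □◇p there: s:F, t:F. ✗
Satisfying worlds: ∅.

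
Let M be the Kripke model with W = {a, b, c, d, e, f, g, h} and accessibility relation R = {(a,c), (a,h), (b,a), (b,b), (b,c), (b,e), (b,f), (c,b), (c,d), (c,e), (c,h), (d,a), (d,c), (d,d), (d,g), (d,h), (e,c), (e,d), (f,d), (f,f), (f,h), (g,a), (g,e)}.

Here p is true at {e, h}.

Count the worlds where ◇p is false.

a: successors {c, h}; p there: c:F, h:T. ✓
b: successors {a, b, c, e, f}; p there: a:F, b:F, c:F, e:T, f:F. ✓
c: successors {b, d, e, h}; p there: b:F, d:F, e:T, h:T. ✓
d: successors {a, c, d, g, h}; p there: a:F, c:F, d:F, g:F, h:T. ✓
e: successors {c, d}; p there: c:F, d:F. ✗
f: successors {d, f, h}; p there: d:F, f:F, h:T. ✓
g: successors {a, e}; p there: a:F, e:T. ✓
h: no successors, so ◇p fails. ✗
Satisfying worlds: {a, b, c, d, f, g}.
So ◇p fails at the other 2 worlds.

2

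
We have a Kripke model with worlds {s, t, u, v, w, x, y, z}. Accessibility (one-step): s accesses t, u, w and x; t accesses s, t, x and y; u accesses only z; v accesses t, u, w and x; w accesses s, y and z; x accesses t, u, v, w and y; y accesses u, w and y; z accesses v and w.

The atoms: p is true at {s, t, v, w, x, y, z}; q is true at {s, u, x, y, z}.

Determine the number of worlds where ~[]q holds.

6

s: []q is F. ✓
t: []q is F. ✓
u: []q is T. ✗
v: []q is F. ✓
w: []q is T. ✗
x: []q is F. ✓
y: []q is F. ✓
z: []q is F. ✓
Satisfying worlds: {s, t, v, x, y, z}.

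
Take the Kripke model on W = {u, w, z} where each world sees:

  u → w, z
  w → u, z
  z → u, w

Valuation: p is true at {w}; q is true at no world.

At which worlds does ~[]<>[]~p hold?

{u, z}

u: []<>[]~p is F. ✓
w: []<>[]~p is T. ✗
z: []<>[]~p is F. ✓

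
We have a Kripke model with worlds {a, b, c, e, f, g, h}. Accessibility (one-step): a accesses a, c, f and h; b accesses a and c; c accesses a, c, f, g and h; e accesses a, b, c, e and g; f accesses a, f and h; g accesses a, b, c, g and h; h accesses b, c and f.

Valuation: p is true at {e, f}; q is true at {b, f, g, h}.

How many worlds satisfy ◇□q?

a: successors {a, c, f, h}; □q there: a:F, c:F, f:F, h:F. ✗
b: successors {a, c}; □q there: a:F, c:F. ✗
c: successors {a, c, f, g, h}; □q there: a:F, c:F, f:F, g:F, h:F. ✗
e: successors {a, b, c, e, g}; □q there: a:F, b:F, c:F, e:F, g:F. ✗
f: successors {a, f, h}; □q there: a:F, f:F, h:F. ✗
g: successors {a, b, c, g, h}; □q there: a:F, b:F, c:F, g:F, h:F. ✗
h: successors {b, c, f}; □q there: b:F, c:F, f:F. ✗
Satisfying worlds: ∅.

0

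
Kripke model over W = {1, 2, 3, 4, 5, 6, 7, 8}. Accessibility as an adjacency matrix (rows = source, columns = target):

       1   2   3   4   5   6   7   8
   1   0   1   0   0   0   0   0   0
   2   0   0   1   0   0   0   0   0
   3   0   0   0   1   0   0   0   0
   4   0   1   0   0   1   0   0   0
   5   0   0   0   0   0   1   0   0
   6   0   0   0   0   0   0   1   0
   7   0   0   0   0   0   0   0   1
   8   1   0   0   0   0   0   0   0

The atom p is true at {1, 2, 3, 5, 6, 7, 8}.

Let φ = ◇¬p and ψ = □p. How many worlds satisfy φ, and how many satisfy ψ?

For ◇¬p:
1: successors {2}; ¬p there: 2:F. ✗
2: successors {3}; ¬p there: 3:F. ✗
3: successors {4}; ¬p there: 4:T. ✓
4: successors {2, 5}; ¬p there: 2:F, 5:F. ✗
5: successors {6}; ¬p there: 6:F. ✗
6: successors {7}; ¬p there: 7:F. ✗
7: successors {8}; ¬p there: 8:F. ✗
8: successors {1}; ¬p there: 1:F. ✗
— 1 world.
For □p:
1: successors {2}; p there: 2:T. ✓
2: successors {3}; p there: 3:T. ✓
3: successors {4}; p there: 4:F. ✗
4: successors {2, 5}; p there: 2:T, 5:T. ✓
5: successors {6}; p there: 6:T. ✓
6: successors {7}; p there: 7:T. ✓
7: successors {8}; p there: 8:T. ✓
8: successors {1}; p there: 1:T. ✓
— 7 worlds.

1 and 7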